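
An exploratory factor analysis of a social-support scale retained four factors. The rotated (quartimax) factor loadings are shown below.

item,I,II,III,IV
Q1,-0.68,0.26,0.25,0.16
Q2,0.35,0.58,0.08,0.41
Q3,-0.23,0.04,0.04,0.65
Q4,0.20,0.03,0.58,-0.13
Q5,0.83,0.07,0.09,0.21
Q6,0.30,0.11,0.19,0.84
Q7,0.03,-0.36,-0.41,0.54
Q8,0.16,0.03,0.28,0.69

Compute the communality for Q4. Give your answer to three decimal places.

0.394

h² = 0.20² + 0.03² + 0.58² + (-0.13)² = 0.0400 + 0.0009 + 0.3364 + 0.0169 = 0.3942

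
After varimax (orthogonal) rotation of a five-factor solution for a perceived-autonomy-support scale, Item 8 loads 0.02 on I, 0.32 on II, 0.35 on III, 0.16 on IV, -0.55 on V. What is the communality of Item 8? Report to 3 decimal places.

h² = 0.02² + 0.32² + 0.35² + 0.16² + (-0.55)² = 0.0004 + 0.1024 + 0.1225 + 0.0256 + 0.3025 = 0.5534

0.553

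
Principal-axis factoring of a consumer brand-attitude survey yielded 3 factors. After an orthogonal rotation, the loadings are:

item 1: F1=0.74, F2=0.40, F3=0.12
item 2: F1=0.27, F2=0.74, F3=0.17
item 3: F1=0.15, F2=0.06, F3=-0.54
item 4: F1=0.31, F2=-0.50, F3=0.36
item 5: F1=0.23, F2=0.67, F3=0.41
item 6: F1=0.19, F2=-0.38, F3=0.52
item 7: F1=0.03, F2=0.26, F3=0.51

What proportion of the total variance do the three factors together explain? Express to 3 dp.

Communalities: 0.7220, 0.6494, 0.3177, 0.4757, 0.6699, 0.4509, 0.3286; Σh² = 3.6142.
Total variance with 7 standardized items is 7, so the solution explains 3.6142/7 = 0.5163.

0.516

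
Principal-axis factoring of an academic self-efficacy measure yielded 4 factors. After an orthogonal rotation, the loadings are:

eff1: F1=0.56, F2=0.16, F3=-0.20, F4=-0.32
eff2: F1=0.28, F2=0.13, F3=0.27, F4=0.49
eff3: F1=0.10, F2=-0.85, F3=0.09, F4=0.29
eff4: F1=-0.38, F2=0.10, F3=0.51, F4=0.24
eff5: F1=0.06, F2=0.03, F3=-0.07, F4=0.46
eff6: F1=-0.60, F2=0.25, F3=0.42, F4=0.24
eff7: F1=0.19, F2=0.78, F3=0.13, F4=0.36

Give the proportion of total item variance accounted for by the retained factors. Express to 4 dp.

0.5507

Communalities: 0.4816, 0.4083, 0.8247, 0.4721, 0.2210, 0.6565, 0.7910; Σh² = 3.8552.
Total variance with 7 standardized items is 7, so the solution explains 3.8552/7 = 0.5507.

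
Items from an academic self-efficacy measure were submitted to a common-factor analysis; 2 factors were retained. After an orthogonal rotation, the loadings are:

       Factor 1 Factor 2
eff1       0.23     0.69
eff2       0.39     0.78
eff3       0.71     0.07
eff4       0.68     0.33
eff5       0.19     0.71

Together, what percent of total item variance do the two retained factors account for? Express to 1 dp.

SS loadings by factor: 1.2076, 1.7024; total = 2.9100.
Total variance with 5 standardized items is 5, so the solution explains 2.9100/5 = 0.5820 = 58.20%.

58.2%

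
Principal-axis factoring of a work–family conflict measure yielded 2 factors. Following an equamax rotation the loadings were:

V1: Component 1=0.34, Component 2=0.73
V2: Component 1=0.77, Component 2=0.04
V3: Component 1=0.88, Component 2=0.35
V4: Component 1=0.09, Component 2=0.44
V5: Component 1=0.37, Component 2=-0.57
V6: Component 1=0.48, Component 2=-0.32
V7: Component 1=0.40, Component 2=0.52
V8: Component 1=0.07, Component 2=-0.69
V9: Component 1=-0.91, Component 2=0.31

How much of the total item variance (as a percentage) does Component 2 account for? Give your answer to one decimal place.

23.6%

SS loadings for Component 2 = 0.73² + 0.04² + 0.35² + 0.44² + (-0.57)² + (-0.32)² + 0.52² + (-0.69)² + 0.31² = 2.1205
With 9 standardized items, total variance = 9. Proportion = 2.1205/9 = 0.2356 → 23.56%.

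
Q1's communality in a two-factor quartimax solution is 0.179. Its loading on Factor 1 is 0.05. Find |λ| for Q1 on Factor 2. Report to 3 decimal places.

0.420

Under orthogonal rotation h² = Σλ², so λ_Factor 2² = h² − (0.0025) = 0.179 − 0.0025 = 0.1765.
|λ| = √0.1765 = 0.4201.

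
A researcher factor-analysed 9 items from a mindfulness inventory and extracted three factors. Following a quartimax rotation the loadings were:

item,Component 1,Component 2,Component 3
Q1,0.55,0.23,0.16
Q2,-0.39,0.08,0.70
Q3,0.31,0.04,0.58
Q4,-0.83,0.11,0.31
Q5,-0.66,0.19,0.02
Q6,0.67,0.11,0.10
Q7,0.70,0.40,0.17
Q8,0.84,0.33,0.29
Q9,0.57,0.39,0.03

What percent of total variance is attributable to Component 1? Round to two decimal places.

SS loadings for Component 1 = 0.55² + (-0.39)² + 0.31² + (-0.83)² + (-0.66)² + 0.67² + 0.70² + 0.84² + 0.57² = 3.6446
With 9 standardized items, total variance = 9. Proportion = 3.6446/9 = 0.4050 → 40.50%.

40.50%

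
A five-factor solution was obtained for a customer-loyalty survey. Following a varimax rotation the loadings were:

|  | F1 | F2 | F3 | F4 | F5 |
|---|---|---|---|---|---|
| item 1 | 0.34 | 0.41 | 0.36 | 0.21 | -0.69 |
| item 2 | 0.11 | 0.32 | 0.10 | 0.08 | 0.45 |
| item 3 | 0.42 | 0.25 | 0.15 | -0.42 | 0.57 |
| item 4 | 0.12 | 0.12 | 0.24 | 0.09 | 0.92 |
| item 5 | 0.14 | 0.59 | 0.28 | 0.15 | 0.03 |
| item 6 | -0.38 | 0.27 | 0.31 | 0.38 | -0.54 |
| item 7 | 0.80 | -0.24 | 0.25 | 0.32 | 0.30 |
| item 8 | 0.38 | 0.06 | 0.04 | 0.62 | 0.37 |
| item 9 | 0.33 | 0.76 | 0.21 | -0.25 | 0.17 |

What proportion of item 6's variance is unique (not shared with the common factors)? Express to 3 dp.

h² = (-0.38)² + 0.27² + 0.31² + 0.38² + (-0.54)² = 0.1444 + 0.0729 + 0.0961 + 0.1444 + 0.2916 = 0.7494
Uniqueness u² = 1 − h² = 1 − 0.7494 = 0.2506

0.251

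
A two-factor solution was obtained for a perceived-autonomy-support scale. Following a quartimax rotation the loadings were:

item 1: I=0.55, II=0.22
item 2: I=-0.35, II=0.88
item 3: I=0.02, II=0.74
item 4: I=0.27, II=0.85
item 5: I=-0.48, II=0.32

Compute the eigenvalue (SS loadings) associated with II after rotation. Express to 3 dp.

SS loadings for II = 0.22² + 0.88² + 0.74² + 0.85² + 0.32² = 0.0484 + 0.7744 + 0.5476 + 0.7225 + 0.1024 = 2.1953

2.195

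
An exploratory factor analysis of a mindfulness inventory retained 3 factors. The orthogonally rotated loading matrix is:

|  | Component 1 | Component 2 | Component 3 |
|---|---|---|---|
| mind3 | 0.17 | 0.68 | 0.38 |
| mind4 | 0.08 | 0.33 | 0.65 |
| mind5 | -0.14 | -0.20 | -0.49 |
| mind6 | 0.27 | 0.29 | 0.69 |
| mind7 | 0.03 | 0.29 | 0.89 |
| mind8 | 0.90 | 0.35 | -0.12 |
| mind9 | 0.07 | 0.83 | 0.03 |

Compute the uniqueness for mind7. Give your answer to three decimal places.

0.123

h² = 0.03² + 0.29² + 0.89² = 0.0009 + 0.0841 + 0.7921 = 0.8771
Uniqueness u² = 1 − h² = 1 − 0.8771 = 0.1229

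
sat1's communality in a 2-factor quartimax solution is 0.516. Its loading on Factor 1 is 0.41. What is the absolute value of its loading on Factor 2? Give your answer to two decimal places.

Under orthogonal rotation h² = Σλ², so λ_Factor 2² = h² − (0.1681) = 0.516 − 0.1681 = 0.3479.
|λ| = √0.3479 = 0.5898.

0.59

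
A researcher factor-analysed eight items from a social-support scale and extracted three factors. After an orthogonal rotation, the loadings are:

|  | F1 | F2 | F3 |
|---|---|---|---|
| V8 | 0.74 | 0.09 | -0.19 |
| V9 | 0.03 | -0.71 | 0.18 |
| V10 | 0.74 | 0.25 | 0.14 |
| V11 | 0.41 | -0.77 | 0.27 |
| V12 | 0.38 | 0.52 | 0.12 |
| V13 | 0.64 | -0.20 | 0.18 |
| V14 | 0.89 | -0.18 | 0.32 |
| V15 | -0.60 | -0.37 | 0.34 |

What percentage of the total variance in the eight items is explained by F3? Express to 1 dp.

SS loadings for F3 = (-0.19)² + 0.18² + 0.14² + 0.27² + 0.12² + 0.18² + 0.32² + 0.34² = 0.4258
With 8 standardized items, total variance = 8. Proportion = 0.4258/8 = 0.0532 → 5.32%.

5.3%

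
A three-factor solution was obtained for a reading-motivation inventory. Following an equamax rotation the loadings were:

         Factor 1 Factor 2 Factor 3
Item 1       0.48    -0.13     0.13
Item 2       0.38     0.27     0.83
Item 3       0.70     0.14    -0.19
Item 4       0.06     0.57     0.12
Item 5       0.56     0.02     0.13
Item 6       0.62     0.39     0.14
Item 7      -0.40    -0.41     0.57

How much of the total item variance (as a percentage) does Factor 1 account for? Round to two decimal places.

SS loadings for Factor 1 = 0.48² + 0.38² + 0.70² + 0.06² + 0.56² + 0.62² + (-0.40)² = 1.7264
With 7 standardized items, total variance = 7. Proportion = 1.7264/7 = 0.2466 → 24.66%.

24.66%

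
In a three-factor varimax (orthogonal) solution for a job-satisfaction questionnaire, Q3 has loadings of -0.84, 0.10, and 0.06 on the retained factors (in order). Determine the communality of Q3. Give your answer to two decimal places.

h² = (-0.84)² + 0.10² + 0.06² = 0.7056 + 0.0100 + 0.0036 = 0.7192

0.72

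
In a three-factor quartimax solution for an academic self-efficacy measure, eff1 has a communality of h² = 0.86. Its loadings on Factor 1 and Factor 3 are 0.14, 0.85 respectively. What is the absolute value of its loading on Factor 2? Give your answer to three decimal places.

0.343

Under orthogonal rotation h² = Σλ², so λ_Factor 2² = h² − (0.7421) = 0.86 − 0.7421 = 0.1179.
|λ| = √0.1179 = 0.3434.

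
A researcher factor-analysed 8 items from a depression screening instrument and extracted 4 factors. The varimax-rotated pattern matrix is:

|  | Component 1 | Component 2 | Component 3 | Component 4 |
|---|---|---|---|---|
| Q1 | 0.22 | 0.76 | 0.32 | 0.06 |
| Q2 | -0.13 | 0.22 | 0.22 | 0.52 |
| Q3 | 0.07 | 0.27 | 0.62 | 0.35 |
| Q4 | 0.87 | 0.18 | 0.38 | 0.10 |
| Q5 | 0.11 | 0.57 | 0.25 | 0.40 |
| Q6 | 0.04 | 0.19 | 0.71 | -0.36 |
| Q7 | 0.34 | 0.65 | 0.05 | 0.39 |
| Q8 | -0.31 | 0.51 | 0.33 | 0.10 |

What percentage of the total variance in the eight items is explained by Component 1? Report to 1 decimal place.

SS loadings for Component 1 = 0.22² + (-0.13)² + 0.07² + 0.87² + 0.11² + 0.04² + 0.34² + (-0.31)² = 1.0525
With 8 standardized items, total variance = 8. Proportion = 1.0525/8 = 0.1316 → 13.16%.

13.2%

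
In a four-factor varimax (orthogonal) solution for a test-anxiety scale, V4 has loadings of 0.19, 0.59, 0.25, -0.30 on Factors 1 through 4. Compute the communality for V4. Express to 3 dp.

h² = 0.19² + 0.59² + 0.25² + (-0.30)² = 0.0361 + 0.3481 + 0.0625 + 0.0900 = 0.5367

0.537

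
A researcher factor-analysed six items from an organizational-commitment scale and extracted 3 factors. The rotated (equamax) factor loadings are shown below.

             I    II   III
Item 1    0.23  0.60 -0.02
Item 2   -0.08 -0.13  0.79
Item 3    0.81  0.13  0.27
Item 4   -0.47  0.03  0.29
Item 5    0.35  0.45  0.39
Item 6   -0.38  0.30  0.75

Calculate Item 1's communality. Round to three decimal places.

h² = 0.23² + 0.60² + (-0.02)² = 0.0529 + 0.3600 + 0.0004 = 0.4133

0.413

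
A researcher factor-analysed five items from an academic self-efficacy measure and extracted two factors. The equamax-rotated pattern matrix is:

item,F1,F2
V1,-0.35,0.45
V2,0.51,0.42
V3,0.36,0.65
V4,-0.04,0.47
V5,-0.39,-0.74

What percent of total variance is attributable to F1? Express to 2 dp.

SS loadings for F1 = (-0.35)² + 0.51² + 0.36² + (-0.04)² + (-0.39)² = 0.6659
With 5 standardized items, total variance = 5. Proportion = 0.6659/5 = 0.1332 → 13.32%.

13.32%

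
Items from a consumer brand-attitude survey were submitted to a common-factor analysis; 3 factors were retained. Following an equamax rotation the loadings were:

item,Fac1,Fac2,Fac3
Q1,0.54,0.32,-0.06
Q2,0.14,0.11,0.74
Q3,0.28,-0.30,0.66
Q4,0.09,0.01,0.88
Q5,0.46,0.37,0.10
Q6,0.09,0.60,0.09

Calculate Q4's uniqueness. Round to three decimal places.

0.217

h² = 0.09² + 0.01² + 0.88² = 0.0081 + 0.0001 + 0.7744 = 0.7826
Uniqueness u² = 1 − h² = 1 − 0.7826 = 0.2174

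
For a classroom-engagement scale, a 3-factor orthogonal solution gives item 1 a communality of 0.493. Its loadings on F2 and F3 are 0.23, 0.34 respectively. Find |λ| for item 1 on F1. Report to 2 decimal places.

0.57

Under orthogonal rotation h² = Σλ², so λ_F1² = h² − (0.1685) = 0.493 − 0.1685 = 0.3245.
|λ| = √0.3245 = 0.5696.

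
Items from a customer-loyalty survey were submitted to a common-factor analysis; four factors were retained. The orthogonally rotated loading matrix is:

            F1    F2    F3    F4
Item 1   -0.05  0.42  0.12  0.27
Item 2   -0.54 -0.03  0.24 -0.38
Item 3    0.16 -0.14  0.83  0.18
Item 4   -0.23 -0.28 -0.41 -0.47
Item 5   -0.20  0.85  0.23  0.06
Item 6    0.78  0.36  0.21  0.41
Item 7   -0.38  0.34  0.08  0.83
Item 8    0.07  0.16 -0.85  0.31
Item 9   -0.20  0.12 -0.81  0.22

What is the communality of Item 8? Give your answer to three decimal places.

0.849

h² = 0.07² + 0.16² + (-0.85)² + 0.31² = 0.0049 + 0.0256 + 0.7225 + 0.0961 = 0.8491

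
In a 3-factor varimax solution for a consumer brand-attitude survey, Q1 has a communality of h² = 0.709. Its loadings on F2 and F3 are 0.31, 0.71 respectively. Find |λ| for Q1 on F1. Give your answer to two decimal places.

0.33

Under orthogonal rotation h² = Σλ², so λ_F1² = h² − (0.6002) = 0.709 − 0.6002 = 0.1088.
|λ| = √0.1088 = 0.3298.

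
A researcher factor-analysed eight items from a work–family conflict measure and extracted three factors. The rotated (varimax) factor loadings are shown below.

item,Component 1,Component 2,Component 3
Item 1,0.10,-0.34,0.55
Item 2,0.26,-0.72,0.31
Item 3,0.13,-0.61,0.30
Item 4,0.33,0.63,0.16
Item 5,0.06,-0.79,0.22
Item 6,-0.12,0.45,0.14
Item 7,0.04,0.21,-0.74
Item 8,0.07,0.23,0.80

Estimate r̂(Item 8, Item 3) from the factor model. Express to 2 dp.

0.11

r̂ = Σ λ_i·λ_j across factors = (0.07)(0.13) + (0.23)(-0.61) + (0.80)(0.30)
  = +0.0091 -0.1403 +0.2400 = 0.1088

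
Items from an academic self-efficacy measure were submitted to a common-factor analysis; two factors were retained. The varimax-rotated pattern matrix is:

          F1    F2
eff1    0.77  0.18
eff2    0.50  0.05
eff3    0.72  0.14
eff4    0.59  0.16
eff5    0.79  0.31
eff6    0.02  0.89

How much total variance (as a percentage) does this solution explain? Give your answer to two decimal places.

SS loadings by factor: 2.3339, 0.9683; total = 3.3022.
Total variance with 6 standardized items is 6, so the solution explains 3.3022/6 = 0.5504 = 55.04%.

55.04%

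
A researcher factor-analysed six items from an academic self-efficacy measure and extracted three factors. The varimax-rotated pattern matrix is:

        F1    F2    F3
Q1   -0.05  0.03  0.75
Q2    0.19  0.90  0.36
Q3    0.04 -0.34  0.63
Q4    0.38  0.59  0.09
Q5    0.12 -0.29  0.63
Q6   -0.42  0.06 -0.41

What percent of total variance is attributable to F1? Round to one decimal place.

SS loadings for F1 = (-0.05)² + 0.19² + 0.04² + 0.38² + 0.12² + (-0.42)² = 0.3754
With 6 standardized items, total variance = 6. Proportion = 0.3754/6 = 0.0626 → 6.26%.

6.3%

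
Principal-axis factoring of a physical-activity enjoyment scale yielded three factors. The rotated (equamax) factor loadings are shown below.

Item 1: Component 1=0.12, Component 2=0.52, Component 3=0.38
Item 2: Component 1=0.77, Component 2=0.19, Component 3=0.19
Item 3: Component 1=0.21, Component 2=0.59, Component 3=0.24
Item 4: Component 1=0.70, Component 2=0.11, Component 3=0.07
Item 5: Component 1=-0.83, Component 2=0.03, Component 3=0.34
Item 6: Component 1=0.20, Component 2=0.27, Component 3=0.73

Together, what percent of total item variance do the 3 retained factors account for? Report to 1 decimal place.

SS loadings by factor: 1.8703, 0.7405, 0.8915; total = 3.5023.
Total variance with 6 standardized items is 6, so the solution explains 3.5023/6 = 0.5837 = 58.37%.

58.4%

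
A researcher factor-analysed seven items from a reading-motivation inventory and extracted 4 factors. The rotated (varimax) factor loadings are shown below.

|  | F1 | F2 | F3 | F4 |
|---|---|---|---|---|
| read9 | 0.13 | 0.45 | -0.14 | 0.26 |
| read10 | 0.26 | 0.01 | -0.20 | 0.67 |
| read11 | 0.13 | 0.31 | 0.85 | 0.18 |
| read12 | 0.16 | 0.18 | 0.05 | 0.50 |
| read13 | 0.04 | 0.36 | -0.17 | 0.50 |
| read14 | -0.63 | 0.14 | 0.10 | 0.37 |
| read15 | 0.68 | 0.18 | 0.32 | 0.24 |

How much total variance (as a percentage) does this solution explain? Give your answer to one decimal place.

52.4%

SS loadings by factor: 0.9879, 0.5127, 0.9259, 1.2434; total = 3.6699.
Total variance with 7 standardized items is 7, so the solution explains 3.6699/7 = 0.5243 = 52.43%.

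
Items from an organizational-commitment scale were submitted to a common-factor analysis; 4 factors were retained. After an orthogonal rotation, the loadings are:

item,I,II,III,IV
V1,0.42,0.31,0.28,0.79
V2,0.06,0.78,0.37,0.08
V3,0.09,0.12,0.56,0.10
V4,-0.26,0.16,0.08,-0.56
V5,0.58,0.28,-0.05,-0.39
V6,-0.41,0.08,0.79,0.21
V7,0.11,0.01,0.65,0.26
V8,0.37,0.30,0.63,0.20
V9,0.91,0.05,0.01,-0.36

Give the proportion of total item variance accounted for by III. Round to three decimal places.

0.220

SS loadings for III = 0.28² + 0.37² + 0.56² + 0.08² + (-0.05)² + 0.79² + 0.65² + 0.63² + 0.01² = 1.9814
Proportion of variance = 1.9814 / 9 = 0.2202.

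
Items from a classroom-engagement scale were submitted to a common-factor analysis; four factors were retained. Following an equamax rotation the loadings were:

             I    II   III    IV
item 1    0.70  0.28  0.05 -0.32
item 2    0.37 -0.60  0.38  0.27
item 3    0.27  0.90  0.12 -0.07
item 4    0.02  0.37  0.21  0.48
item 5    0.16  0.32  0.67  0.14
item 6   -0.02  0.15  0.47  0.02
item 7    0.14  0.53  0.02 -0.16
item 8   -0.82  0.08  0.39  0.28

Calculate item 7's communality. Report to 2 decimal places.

h² = 0.14² + 0.53² + 0.02² + (-0.16)² = 0.0196 + 0.2809 + 0.0004 + 0.0256 = 0.3265

0.33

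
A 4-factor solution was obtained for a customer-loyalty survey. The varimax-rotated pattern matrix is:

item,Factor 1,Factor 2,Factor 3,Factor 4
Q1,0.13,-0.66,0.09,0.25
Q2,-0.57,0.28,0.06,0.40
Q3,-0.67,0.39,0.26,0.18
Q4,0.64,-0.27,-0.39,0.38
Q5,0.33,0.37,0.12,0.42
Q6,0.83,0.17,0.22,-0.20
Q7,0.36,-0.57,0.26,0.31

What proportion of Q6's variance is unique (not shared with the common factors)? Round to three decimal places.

h² = 0.83² + 0.17² + 0.22² + (-0.20)² = 0.6889 + 0.0289 + 0.0484 + 0.0400 = 0.8062
Uniqueness u² = 1 − h² = 1 − 0.8062 = 0.1938

0.194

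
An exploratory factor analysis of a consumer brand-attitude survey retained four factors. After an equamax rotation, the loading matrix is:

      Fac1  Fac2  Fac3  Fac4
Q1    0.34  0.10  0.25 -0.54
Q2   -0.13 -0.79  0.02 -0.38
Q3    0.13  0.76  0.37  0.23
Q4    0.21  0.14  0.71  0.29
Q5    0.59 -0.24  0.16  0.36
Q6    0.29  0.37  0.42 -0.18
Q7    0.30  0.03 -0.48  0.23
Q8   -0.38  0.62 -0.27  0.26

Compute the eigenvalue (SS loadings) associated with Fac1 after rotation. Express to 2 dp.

SS loadings for Fac1 = 0.34² + (-0.13)² + 0.13² + 0.21² + 0.59² + 0.29² + 0.30² + (-0.38)² = 0.1156 + 0.0169 + 0.0169 + 0.0441 + 0.3481 + 0.0841 + 0.0900 + 0.1444 = 0.8601

0.86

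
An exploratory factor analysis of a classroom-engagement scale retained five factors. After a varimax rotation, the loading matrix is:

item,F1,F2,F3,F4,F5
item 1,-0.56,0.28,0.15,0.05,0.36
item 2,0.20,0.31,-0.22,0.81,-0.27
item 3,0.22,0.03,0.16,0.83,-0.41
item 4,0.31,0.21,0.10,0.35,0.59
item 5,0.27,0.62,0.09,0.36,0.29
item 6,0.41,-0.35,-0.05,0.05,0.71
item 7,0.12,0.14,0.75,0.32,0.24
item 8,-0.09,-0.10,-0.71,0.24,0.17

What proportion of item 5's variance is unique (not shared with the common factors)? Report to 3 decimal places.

0.321

h² = 0.27² + 0.62² + 0.09² + 0.36² + 0.29² = 0.0729 + 0.3844 + 0.0081 + 0.1296 + 0.0841 = 0.6791
Uniqueness u² = 1 − h² = 1 − 0.6791 = 0.3209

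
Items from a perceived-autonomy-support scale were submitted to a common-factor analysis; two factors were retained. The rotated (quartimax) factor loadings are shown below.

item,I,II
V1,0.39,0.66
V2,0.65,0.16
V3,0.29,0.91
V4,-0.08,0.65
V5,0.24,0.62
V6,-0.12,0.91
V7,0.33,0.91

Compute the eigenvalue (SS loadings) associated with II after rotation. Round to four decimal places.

SS loadings for II = 0.66² + 0.16² + 0.91² + 0.65² + 0.62² + 0.91² + 0.91² = 0.4356 + 0.0256 + 0.8281 + 0.4225 + 0.3844 + 0.8281 + 0.8281 = 3.7524

3.7524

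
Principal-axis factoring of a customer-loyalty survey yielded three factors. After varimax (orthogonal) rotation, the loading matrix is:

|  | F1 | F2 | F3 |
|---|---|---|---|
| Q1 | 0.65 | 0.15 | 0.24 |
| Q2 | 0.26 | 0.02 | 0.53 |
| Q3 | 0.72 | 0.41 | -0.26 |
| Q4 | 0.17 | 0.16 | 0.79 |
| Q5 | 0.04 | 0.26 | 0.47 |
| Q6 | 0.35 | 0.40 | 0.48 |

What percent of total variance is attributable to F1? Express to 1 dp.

SS loadings for F1 = 0.65² + 0.26² + 0.72² + 0.17² + 0.04² + 0.35² = 1.1615
With 6 standardized items, total variance = 6. Proportion = 1.1615/6 = 0.1936 → 19.36%.

19.4%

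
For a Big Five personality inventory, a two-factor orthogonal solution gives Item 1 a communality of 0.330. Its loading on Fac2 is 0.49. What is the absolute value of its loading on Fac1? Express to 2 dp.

Under orthogonal rotation h² = Σλ², so λ_Fac1² = h² − (0.2401) = 0.330 − 0.2401 = 0.0899.
|λ| = √0.0899 = 0.2998.

0.30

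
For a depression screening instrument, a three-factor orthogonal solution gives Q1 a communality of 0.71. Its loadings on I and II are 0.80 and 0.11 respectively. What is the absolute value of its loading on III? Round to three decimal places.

0.241

Under orthogonal rotation h² = Σλ², so λ_III² = h² − (0.6521) = 0.71 − 0.6521 = 0.0579.
|λ| = √0.0579 = 0.2406.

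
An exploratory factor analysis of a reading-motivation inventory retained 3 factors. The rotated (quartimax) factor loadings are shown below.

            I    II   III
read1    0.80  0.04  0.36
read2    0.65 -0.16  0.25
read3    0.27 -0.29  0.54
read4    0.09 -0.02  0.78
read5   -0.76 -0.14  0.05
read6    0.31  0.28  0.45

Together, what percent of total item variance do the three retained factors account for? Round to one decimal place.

55.4%

SS loadings by factor: 1.8172, 0.2097, 1.2971; total = 3.3240.
Total variance with 6 standardized items is 6, so the solution explains 3.3240/6 = 0.5540 = 55.40%.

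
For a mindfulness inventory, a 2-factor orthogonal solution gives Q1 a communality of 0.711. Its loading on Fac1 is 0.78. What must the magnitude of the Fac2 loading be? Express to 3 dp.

Under orthogonal rotation h² = Σλ², so λ_Fac2² = h² − (0.6084) = 0.711 − 0.6084 = 0.1026.
|λ| = √0.1026 = 0.3203.

0.320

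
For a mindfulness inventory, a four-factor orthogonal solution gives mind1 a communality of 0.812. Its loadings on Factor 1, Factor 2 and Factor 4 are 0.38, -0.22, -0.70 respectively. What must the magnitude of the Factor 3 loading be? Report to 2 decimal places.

Under orthogonal rotation h² = Σλ², so λ_Factor 3² = h² − (0.6828) = 0.812 − 0.6828 = 0.1292.
|λ| = √0.1292 = 0.3594.

0.36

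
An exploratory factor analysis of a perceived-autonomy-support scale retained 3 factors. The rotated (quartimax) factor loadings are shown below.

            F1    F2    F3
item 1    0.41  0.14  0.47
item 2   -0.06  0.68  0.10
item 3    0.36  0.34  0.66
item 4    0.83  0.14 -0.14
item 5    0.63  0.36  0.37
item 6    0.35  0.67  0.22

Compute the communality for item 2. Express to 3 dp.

0.476

h² = (-0.06)² + 0.68² + 0.10² = 0.0036 + 0.4624 + 0.0100 = 0.4760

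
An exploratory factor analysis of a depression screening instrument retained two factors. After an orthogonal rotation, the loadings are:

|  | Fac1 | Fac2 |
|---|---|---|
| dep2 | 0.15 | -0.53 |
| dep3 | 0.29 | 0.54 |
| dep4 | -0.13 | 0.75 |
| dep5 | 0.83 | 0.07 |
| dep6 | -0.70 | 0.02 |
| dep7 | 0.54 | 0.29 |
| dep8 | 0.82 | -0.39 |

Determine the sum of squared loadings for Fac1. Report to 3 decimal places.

2.266

SS loadings for Fac1 = 0.15² + 0.29² + (-0.13)² + 0.83² + (-0.70)² + 0.54² + 0.82² = 0.0225 + 0.0841 + 0.0169 + 0.6889 + 0.4900 + 0.2916 + 0.6724 = 2.2664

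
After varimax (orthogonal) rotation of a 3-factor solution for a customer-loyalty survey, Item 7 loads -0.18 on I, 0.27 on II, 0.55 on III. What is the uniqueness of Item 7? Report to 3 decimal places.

h² = (-0.18)² + 0.27² + 0.55² = 0.0324 + 0.0729 + 0.3025 = 0.4078
Uniqueness u² = 1 − h² = 1 − 0.4078 = 0.5922

0.592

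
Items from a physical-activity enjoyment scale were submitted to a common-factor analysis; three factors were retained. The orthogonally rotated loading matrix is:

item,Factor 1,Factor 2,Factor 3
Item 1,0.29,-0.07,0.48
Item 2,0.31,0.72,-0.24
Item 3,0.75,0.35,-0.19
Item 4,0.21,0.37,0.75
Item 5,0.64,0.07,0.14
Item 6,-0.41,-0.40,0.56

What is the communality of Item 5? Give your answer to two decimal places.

0.43

h² = 0.64² + 0.07² + 0.14² = 0.4096 + 0.0049 + 0.0196 = 0.4341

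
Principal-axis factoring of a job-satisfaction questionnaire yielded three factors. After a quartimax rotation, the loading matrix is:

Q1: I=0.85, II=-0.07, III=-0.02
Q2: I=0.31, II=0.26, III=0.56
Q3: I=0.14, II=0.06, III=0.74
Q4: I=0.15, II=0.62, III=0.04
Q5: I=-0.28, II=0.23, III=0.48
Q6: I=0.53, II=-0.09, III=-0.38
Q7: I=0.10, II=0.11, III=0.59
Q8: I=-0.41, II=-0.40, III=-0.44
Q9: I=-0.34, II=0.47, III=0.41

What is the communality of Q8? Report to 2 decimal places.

0.52

h² = (-0.41)² + (-0.40)² + (-0.44)² = 0.1681 + 0.1600 + 0.1936 = 0.5217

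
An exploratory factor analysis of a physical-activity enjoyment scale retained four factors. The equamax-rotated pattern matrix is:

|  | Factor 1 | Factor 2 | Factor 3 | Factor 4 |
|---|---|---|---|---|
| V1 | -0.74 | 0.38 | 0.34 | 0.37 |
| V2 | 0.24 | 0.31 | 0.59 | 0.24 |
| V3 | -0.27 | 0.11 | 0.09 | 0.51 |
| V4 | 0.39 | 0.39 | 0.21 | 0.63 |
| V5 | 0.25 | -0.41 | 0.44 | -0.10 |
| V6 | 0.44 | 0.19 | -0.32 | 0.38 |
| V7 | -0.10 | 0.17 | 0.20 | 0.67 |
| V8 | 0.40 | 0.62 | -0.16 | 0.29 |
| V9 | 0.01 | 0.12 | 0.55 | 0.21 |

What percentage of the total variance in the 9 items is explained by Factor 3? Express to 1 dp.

SS loadings for Factor 3 = 0.34² + 0.59² + 0.09² + 0.21² + 0.44² + (-0.32)² + 0.20² + (-0.16)² + 0.55² = 1.1800
With 9 standardized items, total variance = 9. Proportion = 1.1800/9 = 0.1311 → 13.11%.

13.1%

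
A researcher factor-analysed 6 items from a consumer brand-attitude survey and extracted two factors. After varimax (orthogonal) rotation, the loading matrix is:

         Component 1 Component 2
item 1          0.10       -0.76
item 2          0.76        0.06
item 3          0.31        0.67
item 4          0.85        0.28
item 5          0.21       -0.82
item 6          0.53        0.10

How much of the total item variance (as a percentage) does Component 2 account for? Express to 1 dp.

SS loadings for Component 2 = (-0.76)² + 0.06² + 0.67² + 0.28² + (-0.82)² + 0.10² = 1.7909
With 6 standardized items, total variance = 6. Proportion = 1.7909/6 = 0.2985 → 29.85%.

29.8%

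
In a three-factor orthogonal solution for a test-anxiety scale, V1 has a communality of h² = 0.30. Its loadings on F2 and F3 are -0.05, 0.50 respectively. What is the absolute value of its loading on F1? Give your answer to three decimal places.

0.218

Under orthogonal rotation h² = Σλ², so λ_F1² = h² − (0.2525) = 0.30 − 0.2525 = 0.0475.
|λ| = √0.0475 = 0.2179.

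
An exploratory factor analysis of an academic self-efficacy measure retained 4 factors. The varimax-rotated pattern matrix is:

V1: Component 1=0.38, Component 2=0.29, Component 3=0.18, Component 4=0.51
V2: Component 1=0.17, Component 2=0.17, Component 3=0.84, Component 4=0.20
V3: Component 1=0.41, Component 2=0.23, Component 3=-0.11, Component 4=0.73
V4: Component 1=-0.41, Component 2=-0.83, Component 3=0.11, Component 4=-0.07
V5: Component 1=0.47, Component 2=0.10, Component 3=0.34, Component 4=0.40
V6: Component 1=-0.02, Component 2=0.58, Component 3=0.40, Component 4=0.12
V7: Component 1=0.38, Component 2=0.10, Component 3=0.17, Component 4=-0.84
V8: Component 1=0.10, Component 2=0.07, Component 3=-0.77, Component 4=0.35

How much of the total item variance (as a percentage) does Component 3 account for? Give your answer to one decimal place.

20.7%

SS loadings for Component 3 = 0.18² + 0.84² + (-0.11)² + 0.11² + 0.34² + 0.40² + 0.17² + (-0.77)² = 1.6596
With 8 standardized items, total variance = 8. Proportion = 1.6596/8 = 0.2074 → 20.75%.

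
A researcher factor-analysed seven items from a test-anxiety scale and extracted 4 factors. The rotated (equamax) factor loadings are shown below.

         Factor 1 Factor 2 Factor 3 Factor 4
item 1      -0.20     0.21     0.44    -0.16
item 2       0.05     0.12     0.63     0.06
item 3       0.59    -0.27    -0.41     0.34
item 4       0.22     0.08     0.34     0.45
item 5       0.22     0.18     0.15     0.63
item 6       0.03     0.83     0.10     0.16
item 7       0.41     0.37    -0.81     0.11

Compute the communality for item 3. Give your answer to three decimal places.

h² = 0.59² + (-0.27)² + (-0.41)² + 0.34² = 0.3481 + 0.0729 + 0.1681 + 0.1156 = 0.7047

0.705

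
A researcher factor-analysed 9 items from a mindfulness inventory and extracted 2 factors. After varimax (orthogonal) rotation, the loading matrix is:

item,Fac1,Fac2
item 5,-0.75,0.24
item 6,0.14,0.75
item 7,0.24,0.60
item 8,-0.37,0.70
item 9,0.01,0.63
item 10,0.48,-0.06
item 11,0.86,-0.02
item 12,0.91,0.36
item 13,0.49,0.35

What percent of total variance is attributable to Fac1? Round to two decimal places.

31.28%

SS loadings for Fac1 = (-0.75)² + 0.14² + 0.24² + (-0.37)² + 0.01² + 0.48² + 0.86² + 0.91² + 0.49² = 2.8149
With 9 standardized items, total variance = 9. Proportion = 2.8149/9 = 0.3128 → 31.28%.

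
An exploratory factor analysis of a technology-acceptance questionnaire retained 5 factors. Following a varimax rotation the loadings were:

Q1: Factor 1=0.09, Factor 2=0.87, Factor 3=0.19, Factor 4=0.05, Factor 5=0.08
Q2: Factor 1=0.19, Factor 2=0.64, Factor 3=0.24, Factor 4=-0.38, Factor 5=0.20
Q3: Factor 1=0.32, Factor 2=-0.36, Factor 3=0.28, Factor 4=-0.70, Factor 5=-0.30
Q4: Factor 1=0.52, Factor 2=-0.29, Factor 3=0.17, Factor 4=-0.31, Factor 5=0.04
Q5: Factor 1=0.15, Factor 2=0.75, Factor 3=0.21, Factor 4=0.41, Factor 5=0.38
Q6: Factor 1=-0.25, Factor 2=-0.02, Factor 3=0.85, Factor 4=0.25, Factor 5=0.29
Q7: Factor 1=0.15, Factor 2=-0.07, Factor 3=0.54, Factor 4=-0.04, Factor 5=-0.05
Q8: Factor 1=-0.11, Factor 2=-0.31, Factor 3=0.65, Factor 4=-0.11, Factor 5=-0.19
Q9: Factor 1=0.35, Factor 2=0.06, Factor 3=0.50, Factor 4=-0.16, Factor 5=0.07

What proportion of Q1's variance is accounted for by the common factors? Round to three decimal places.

h² = 0.09² + 0.87² + 0.19² + 0.05² + 0.08² = 0.0081 + 0.7569 + 0.0361 + 0.0025 + 0.0064 = 0.8100

0.810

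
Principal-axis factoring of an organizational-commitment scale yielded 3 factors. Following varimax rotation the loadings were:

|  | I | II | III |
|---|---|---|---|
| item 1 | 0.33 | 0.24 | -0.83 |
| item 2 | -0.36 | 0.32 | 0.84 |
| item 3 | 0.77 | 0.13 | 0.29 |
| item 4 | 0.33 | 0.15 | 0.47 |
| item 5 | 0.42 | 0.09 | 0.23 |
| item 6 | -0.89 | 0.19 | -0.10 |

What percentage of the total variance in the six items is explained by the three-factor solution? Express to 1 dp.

65.2%

Communalities: 0.8554, 0.9376, 0.6939, 0.3523, 0.2374, 0.8382; Σh² = 3.9148.
Total variance with 6 standardized items is 6, so the solution explains 3.9148/6 = 0.6525 = 65.25%.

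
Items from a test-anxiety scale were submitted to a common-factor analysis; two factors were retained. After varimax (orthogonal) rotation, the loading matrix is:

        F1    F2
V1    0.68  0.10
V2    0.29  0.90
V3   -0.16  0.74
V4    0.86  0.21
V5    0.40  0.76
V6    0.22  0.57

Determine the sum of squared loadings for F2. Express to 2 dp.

2.31

SS loadings for F2 = 0.10² + 0.90² + 0.74² + 0.21² + 0.76² + 0.57² = 0.0100 + 0.8100 + 0.5476 + 0.0441 + 0.5776 + 0.3249 = 2.3142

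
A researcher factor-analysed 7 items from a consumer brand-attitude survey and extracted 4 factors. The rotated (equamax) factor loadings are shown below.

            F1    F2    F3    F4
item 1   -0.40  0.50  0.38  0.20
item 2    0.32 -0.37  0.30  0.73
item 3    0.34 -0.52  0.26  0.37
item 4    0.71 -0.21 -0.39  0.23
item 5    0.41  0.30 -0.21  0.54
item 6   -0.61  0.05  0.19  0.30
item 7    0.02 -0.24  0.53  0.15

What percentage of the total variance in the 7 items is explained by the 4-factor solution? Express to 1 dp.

60.8%

SS loadings by factor: 1.4227, 0.8515, 0.8152, 1.1668; total = 4.2562.
Total variance with 7 standardized items is 7, so the solution explains 4.2562/7 = 0.6080 = 60.80%.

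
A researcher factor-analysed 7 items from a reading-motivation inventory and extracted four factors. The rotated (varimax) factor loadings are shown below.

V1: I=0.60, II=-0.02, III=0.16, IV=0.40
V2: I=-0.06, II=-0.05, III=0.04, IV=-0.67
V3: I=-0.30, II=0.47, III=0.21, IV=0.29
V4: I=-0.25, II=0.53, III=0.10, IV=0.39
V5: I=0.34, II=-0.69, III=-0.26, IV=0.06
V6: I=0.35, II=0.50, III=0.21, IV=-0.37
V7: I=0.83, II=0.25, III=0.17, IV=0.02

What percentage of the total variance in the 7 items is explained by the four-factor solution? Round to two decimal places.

SS loadings by factor: 1.4431, 1.2933, 0.2219, 0.9860; total = 3.9443.
Total variance with 7 standardized items is 7, so the solution explains 3.9443/7 = 0.5635 = 56.35%.

56.35%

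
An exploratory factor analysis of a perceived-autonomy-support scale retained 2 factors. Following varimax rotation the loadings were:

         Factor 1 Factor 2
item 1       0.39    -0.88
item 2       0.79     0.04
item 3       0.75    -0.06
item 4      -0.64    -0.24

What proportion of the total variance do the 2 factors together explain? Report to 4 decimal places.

Communalities: 0.9265, 0.6257, 0.5661, 0.4672; Σh² = 2.5855.
Total variance with 4 standardized items is 4, so the solution explains 2.5855/4 = 0.6464.

0.6464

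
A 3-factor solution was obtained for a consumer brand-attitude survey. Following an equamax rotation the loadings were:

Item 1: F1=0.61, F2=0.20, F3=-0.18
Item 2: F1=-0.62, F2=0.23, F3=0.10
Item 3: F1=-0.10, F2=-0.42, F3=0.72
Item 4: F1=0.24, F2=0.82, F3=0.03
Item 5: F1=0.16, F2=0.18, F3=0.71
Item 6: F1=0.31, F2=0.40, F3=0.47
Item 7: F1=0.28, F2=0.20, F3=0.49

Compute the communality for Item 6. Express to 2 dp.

0.48

h² = 0.31² + 0.40² + 0.47² = 0.0961 + 0.1600 + 0.2209 = 0.4770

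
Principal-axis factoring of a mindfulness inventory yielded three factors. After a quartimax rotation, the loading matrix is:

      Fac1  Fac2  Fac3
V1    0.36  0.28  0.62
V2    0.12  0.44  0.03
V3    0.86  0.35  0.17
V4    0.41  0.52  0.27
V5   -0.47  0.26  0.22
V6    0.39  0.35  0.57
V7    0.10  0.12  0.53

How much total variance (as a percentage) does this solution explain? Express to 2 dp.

SS loadings by factor: 1.4347, 0.8694, 1.1413; total = 3.4454.
Total variance with 7 standardized items is 7, so the solution explains 3.4454/7 = 0.4922 = 49.22%.

49.22%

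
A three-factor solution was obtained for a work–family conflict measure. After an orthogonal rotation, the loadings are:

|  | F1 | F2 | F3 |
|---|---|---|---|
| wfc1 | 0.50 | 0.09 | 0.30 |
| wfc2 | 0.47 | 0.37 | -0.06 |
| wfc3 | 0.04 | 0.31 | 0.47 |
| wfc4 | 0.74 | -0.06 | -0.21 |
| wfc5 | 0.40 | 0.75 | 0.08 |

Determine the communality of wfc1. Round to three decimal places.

h² = 0.50² + 0.09² + 0.30² = 0.2500 + 0.0081 + 0.0900 = 0.3481

0.348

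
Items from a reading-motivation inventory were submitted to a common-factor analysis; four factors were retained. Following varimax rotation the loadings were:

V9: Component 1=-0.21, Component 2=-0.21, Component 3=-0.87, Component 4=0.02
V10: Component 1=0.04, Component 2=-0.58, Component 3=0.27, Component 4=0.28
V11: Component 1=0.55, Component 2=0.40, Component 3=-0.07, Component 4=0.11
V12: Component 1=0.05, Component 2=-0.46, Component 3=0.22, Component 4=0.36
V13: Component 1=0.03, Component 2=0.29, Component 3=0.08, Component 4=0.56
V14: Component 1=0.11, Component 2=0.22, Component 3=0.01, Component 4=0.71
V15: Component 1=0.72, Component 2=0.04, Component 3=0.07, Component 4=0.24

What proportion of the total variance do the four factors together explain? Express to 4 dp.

Communalities: 0.8455, 0.4893, 0.4795, 0.3921, 0.4050, 0.5647, 0.5825; Σh² = 3.7586.
Total variance with 7 standardized items is 7, so the solution explains 3.7586/7 = 0.5369.

0.5369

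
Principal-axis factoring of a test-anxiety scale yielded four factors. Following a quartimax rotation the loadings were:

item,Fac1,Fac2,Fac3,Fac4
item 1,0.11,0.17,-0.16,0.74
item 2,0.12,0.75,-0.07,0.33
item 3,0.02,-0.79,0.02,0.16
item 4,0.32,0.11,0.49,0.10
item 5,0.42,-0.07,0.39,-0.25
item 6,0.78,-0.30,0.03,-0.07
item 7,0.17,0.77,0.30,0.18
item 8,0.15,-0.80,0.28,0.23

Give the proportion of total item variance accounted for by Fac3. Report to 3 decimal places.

0.074

SS loadings for Fac3 = (-0.16)² + (-0.07)² + 0.02² + 0.49² + 0.39² + 0.03² + 0.30² + 0.28² = 0.5924
Proportion of variance = 0.5924 / 8 = 0.0741.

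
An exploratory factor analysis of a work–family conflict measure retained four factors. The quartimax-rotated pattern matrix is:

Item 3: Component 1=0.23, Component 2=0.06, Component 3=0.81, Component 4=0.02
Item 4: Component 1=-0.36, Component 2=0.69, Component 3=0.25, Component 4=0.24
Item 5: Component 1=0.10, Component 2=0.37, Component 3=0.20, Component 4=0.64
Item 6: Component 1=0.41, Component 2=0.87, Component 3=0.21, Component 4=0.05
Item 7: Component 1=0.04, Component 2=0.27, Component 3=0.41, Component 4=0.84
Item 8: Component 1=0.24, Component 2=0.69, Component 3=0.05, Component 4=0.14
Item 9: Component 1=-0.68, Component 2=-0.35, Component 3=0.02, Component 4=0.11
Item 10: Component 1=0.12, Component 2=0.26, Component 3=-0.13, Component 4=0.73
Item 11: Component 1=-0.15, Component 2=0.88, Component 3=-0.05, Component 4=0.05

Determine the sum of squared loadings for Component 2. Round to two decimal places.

SS loadings for Component 2 = 0.06² + 0.69² + 0.37² + 0.87² + 0.27² + 0.69² + (-0.35)² + 0.26² + 0.88² = 0.0036 + 0.4761 + 0.1369 + 0.7569 + 0.0729 + 0.4761 + 0.1225 + 0.0676 + 0.7744 = 2.8870

2.89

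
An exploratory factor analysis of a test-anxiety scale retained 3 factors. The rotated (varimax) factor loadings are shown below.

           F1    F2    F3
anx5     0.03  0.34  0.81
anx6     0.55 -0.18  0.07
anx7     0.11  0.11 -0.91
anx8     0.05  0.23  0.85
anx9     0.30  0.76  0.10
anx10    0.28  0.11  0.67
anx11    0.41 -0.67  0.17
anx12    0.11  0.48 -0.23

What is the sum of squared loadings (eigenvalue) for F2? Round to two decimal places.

SS loadings for F2 = 0.34² + (-0.18)² + 0.11² + 0.23² + 0.76² + 0.11² + (-0.67)² + 0.48² = 0.1156 + 0.0324 + 0.0121 + 0.0529 + 0.5776 + 0.0121 + 0.4489 + 0.2304 = 1.4820

1.48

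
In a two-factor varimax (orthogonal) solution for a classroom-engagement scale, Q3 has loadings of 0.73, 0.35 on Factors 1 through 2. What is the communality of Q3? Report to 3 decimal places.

h² = 0.73² + 0.35² = 0.5329 + 0.1225 = 0.6554

0.655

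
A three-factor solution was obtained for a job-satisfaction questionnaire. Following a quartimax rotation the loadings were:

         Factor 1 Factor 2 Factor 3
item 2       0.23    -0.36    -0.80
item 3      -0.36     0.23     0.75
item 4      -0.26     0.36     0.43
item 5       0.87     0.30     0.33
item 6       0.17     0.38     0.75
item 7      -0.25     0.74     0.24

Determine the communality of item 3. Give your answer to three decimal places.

0.745

h² = (-0.36)² + 0.23² + 0.75² = 0.1296 + 0.0529 + 0.5625 = 0.7450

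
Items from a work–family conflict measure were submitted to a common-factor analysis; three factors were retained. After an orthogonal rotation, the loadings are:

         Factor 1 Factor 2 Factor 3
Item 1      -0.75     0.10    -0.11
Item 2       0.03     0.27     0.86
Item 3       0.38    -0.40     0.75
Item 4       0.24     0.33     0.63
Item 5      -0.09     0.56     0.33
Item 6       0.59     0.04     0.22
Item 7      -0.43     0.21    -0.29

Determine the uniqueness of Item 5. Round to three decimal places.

h² = (-0.09)² + 0.56² + 0.33² = 0.0081 + 0.3136 + 0.1089 = 0.4306
Uniqueness u² = 1 − h² = 1 − 0.4306 = 0.5694

0.569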